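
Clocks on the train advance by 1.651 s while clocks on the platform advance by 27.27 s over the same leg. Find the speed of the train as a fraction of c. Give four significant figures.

The proper time is measured on the train (both events occur at the train's location); Δt is measured on the platform. γ = Δt/τ = 27.27/1.651 = 16.52.
β = √(1 − 1/γ²) = √(1 − 0.003665) = √0.9963

v = 0.9982c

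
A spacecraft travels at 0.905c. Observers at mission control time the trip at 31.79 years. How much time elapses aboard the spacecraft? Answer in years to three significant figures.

γ = 1/√(1 − 0.905²) = 1/√0.1810 = 2.351
The interval measured at mission control is the dilated one; the clock aboard the spacecraft measures the proper time τ = Δt/γ = 31.79/2.351 years.

τ = 13.5 years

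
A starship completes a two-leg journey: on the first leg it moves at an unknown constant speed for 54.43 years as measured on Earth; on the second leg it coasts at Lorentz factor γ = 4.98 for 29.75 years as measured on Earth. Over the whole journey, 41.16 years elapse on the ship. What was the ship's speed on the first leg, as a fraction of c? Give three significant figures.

β = 0.763

Leg 1: speed unknown; τ_1 = 54.43/γ_1.
Leg 2: γ = 4.98; τ_2 = 29.75/4.980 = 5.974 years.
Total proper time: τ_1 + 5.974 = 41.16, so τ_1 = 41.16 − 5.974 = 35.19 years.
γ_1 = 54.43/35.19 = 1.547; β = √(1 − 1/γ²) = √0.5821.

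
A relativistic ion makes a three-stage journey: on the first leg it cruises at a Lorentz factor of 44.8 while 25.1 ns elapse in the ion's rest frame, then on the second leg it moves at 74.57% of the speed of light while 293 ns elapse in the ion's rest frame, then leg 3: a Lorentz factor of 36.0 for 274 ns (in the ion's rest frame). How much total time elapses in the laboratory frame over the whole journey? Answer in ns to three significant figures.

Δt = 1.14×10⁴ ns

Leg 1: γ = 44.8; Δt_1 = 44.80 × 25.1 = 1124 ns.
Leg 2: β = 0.7457; γ = 1/√(1 − 0.7457²) = 1/√0.4439 = 1.501; Δt_2 = 1.501 × 293 = 439.8 ns.
Leg 3: γ = 36.0; Δt_3 = 36.00 × 274 = 9864 ns.
Total: 1124 + 439.8 + 9864 ns.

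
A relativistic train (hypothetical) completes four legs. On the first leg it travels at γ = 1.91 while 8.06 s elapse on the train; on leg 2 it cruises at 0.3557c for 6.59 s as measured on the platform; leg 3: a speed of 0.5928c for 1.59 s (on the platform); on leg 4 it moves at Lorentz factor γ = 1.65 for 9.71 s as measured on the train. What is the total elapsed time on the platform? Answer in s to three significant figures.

Leg 1: γ = 1.91; Δt_1 = 1.910 × 8.06 = 15.39 s.
Leg 2: 6.59 s is already measured on the platform.
Leg 3: 1.59 s is already measured on the platform.
Leg 4: γ = 1.65; Δt_4 = 1.650 × 9.71 = 16.02 s.
Total: 15.39 + 6.590 + 1.590 + 16.02 s.

Δt = 39.6 s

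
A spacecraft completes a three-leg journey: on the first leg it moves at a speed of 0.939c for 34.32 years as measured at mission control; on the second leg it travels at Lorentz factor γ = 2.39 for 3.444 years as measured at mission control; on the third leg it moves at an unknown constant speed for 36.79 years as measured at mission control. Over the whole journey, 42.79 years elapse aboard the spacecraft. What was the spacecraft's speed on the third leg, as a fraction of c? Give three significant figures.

β = 0.596

Leg 1: γ = 1/√(1 − 0.939²) = 1/√0.1183 = 2.908; τ_1 = 34.32/2.908 = 11.80 years.
Leg 2: γ = 2.39; τ_2 = 3.444/2.390 = 1.441 years.
Leg 3: speed unknown; τ_3 = 36.79/γ_3.
Total proper time: 11.80 + 1.441 + τ_3 = 42.79, so τ_3 = 42.79 − 13.24 = 29.55 years.
γ_3 = 36.79/29.55 = 1.245; β = √(1 − 1/γ²) = √0.3550.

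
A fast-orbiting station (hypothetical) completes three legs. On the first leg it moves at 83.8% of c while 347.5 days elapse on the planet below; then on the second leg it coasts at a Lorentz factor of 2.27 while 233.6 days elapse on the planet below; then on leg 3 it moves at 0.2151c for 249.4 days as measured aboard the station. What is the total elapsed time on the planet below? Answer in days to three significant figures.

Δt = 836 days

Leg 1: 347.5 days is already measured on the planet below.
Leg 2: 233.6 days is already measured on the planet below.
Leg 3: γ = 1/√(1 − 0.2151²) = 1/√0.9537 = 1.024; Δt_3 = 1.024 × 249.4 = 255.4 days.
Total: 347.5 + 233.6 + 255.4 days.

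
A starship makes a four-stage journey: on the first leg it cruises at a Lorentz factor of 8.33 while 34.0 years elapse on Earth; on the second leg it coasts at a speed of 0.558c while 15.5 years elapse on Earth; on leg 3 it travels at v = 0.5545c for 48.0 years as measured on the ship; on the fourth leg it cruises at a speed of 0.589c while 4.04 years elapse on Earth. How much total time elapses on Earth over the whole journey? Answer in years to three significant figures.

Δt = 111 years

Leg 1: 34.0 years is already measured on Earth.
Leg 2: 15.5 years is already measured on Earth.
Leg 3: γ = 1/√(1 − 0.5545²) = 1/√0.6925 = 1.202; Δt_3 = 1.202 × 48.0 = 57.68 years.
Leg 4: 4.04 years is already measured on Earth.
Total: 34.00 + 15.50 + 57.68 + 4.040 years.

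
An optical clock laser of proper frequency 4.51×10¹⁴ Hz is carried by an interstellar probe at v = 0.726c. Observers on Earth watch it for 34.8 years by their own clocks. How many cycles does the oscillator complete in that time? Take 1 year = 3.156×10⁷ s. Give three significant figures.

γ = 1/√(1 − 0.726²) = 1/√0.4729 = 1.454
During 34.8 years of lab time, the oscillator's proper time advances by τ = Δt/γ = 34.8/1.454 = 23.93 years = 7.553×10⁸ s.
N = f × τ = 4.51×10¹⁴ × 7.553×10⁸ = 3.406×10²³.

N = 3.41×10²³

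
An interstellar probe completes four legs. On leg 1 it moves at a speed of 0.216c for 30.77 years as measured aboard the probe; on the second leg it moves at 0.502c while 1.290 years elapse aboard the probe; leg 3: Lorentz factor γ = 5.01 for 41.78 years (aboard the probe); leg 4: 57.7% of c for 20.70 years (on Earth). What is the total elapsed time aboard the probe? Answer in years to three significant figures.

τ = 90.7 years

Leg 1: 30.77 years is already measured aboard the probe.
Leg 2: 1.290 years is already measured aboard the probe.
Leg 3: 41.78 years is already measured aboard the probe.
Leg 4: β = 0.577; γ = 1/√(1 − 0.577²) = 1/√0.6671 = 1.224; τ_4 = 20.70/1.224 = 16.91 years.
Total: 30.77 + 1.290 + 41.78 + 16.91 years.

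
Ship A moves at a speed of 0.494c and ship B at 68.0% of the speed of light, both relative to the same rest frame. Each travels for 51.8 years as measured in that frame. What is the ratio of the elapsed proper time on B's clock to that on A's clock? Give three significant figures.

τ_B/τ_A = 0.843

A: γ = 1/√(1 − 0.494²) = 1/√0.7560 = 1.150. B: β = 0.680; γ = 1/√(1 − 0.680²) = 1/√0.5376 = 1.364.
τ_A/τ_B = γ_B/γ_A = 1.364/1.150 = 1.186, so τ_B/τ_A = 0.8433.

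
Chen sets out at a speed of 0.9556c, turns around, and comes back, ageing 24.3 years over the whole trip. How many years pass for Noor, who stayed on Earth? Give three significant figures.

γ = 1/√(1 − 0.9556²) = 1/√0.08683 = 3.394
Earth-frame duration is the dilated interval: Δt = γτ = 3.394 × 24.3 years.

Δt = 82.5 years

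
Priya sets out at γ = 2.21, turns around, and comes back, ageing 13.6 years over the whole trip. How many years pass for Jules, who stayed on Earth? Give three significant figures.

γ = 2.21
Earth-frame duration is the dilated interval: Δt = γτ = 2.210 × 13.6 years.

Δt = 30.1 years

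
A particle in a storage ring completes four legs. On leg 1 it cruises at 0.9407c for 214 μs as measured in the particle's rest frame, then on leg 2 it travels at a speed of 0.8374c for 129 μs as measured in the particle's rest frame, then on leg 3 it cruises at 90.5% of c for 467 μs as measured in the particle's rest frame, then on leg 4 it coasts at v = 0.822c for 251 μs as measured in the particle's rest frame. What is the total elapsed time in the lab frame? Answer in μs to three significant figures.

Leg 1: γ = 1/√(1 − 0.9407²) = 1/√0.1151 = 2.948; Δt_1 = 2.948 × 214 = 630.8 μs.
Leg 2: γ = 1/√(1 − 0.8374²) = 1/√0.2988 = 1.830; Δt_2 = 1.830 × 129 = 236.0 μs.
Leg 3: β = 0.905; γ = 1/√(1 − 0.905²) = 1/√0.1810 = 2.351; Δt_3 = 2.351 × 467 = 1098 μs.
Leg 4: γ = 1/√(1 − 0.822²) = 1/√0.3243 = 1.756; Δt_4 = 1.756 × 251 = 440.7 μs.
Total: 630.8 + 236.0 + 1098 + 440.7 μs.

Δt = 2410 μs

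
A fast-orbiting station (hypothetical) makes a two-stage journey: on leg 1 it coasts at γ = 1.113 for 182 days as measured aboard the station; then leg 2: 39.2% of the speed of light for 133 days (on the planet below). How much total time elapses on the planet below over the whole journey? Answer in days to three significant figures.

Δt = 336 days

Leg 1: γ = 1.113; Δt_1 = 1.113 × 182 = 202.6 days.
Leg 2: 133 days is already measured on the planet below.
Total: 202.6 + 133.0 days.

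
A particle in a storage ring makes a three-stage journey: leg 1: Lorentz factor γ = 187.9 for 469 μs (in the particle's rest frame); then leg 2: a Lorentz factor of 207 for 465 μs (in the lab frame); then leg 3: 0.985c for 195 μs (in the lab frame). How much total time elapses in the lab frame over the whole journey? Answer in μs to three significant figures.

Leg 1: γ = 187.9; Δt_1 = 187.9 × 469 = 8.813×10⁴ μs.
Leg 2: 465 μs is already measured in the lab frame.
Leg 3: 195 μs is already measured in the lab frame.
Total: 8.813×10⁴ + 465.0 + 195.0 μs.

Δt = 8.88×10⁴ μs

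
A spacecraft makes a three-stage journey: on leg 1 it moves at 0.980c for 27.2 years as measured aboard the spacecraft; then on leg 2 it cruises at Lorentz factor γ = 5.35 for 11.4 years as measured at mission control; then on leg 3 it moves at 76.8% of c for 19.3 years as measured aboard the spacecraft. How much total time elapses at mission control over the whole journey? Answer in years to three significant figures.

Leg 1: γ = 1/√(1 − 0.980²) = 1/√0.03960 = 5.025; Δt_1 = 5.025 × 27.2 = 136.7 years.
Leg 2: 11.4 years is already measured at mission control.
Leg 3: β = 0.768; γ = 1/√(1 − 0.768²) = 1/√0.4102 = 1.561; Δt_3 = 1.561 × 19.3 = 30.14 years.
Total: 136.7 + 11.40 + 30.14 years.

Δt = 178 years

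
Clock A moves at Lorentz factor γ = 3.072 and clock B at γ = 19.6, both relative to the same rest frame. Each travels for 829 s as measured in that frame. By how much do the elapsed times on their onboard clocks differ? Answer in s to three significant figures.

|τ_A − τ_B| = 228 s

A: γ = 3.072; τ_A = 829/3.072 = 269.9 s.
B: γ = 19.6; τ_B = 829/19.60 = 42.30 s.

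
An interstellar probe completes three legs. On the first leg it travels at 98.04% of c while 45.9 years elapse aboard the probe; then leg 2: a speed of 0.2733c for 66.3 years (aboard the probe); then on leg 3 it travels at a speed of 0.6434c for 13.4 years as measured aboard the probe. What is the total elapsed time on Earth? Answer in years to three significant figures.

Δt = 319 years

Leg 1: β = 0.9804; γ = 1/√(1 − 0.9804²) = 1/√0.03882 = 5.076; Δt_1 = 5.076 × 45.9 = 233.0 years.
Leg 2: γ = 1/√(1 − 0.2733²) = 1/√0.9253 = 1.040; Δt_2 = 1.040 × 66.3 = 68.92 years.
Leg 3: γ = 1/√(1 − 0.6434²) = 1/√0.5860 = 1.306; Δt_3 = 1.306 × 13.4 = 17.50 years.
Total: 233.0 + 68.92 + 17.50 years.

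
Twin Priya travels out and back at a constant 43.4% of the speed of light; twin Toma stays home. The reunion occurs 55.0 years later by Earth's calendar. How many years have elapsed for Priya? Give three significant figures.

β = 0.434; γ = 1/√(1 − 0.434²) = 1/√0.8116 = 1.110
Priya's clock measures proper time along the trip: τ = Δt/γ = 55.0/1.110 years.

τ = 49.6 years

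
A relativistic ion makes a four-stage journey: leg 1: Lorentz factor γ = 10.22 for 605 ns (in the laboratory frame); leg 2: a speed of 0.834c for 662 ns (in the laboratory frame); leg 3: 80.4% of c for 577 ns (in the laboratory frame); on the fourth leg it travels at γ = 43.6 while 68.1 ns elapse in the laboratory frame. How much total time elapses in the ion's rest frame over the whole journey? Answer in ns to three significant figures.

τ = 769 ns

Leg 1: γ = 10.22; τ_1 = 605/10.22 = 59.20 ns.
Leg 2: γ = 1/√(1 − 0.834²) = 1/√0.3044 = 1.812; τ_2 = 662/1.812 = 365.3 ns.
Leg 3: β = 0.804; γ = 1/√(1 − 0.804²) = 1/√0.3536 = 1.682; τ_3 = 577/1.682 = 343.1 ns.
Leg 4: γ = 43.6; τ_4 = 68.1/43.60 = 1.562 ns.
Total: 59.20 + 365.3 + 343.1 + 1.562 ns.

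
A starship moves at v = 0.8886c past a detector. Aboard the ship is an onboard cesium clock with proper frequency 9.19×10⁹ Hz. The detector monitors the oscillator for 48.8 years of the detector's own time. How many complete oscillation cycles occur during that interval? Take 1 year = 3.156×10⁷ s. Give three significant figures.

N = 6.49×10¹⁸

γ = 1/√(1 − 0.8886²) = 1/√0.2104 = 2.180
During 48.8 years of lab time, the oscillator's proper time advances by τ = Δt/γ = 48.8/2.180 = 22.38 years = 7.064×10⁸ s.
N = f × τ = 9.19×10⁹ × 7.064×10⁸ = 6.492×10¹⁸.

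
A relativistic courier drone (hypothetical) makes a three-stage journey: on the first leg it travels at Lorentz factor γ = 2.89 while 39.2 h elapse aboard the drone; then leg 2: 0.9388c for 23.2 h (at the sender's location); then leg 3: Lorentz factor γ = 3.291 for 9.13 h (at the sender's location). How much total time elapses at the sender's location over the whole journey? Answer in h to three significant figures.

Leg 1: γ = 2.89; Δt_1 = 2.890 × 39.2 = 113.3 h.
Leg 2: 23.2 h is already measured at the sender's location.
Leg 3: 9.13 h is already measured at the sender's location.
Total: 113.3 + 23.20 + 9.130 h.

Δt = 146 h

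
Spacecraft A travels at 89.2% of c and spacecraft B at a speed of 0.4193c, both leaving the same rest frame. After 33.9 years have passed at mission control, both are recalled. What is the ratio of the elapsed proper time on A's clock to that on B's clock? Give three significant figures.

A: β = 0.892; γ = 1/√(1 − 0.892²) = 1/√0.2043 = 2.212. B: γ = 1/√(1 − 0.4193²) = 1/√0.8242 = 1.102.
τ_A/τ_B = γ_B/γ_A = 1.102/2.212 = 0.4979, so τ_A/τ_B = 0.4979.

τ_A/τ_B = 0.498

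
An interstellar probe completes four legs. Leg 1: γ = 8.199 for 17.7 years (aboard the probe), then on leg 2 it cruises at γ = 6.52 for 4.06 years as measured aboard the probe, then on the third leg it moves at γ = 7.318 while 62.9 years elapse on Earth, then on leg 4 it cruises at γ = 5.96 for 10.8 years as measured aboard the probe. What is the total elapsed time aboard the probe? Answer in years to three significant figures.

Leg 1: 17.7 years is already measured aboard the probe.
Leg 2: 4.06 years is already measured aboard the probe.
Leg 3: γ = 7.318; τ_3 = 62.9/7.318 = 8.595 years.
Leg 4: 10.8 years is already measured aboard the probe.
Total: 17.70 + 4.060 + 8.595 + 10.80 years.

τ = 41.2 years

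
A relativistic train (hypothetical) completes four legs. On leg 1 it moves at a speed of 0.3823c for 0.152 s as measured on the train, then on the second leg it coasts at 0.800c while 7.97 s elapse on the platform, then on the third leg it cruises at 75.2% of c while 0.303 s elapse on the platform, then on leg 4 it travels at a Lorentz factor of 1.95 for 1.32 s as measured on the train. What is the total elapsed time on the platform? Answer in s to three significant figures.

Δt = 11.0 s

Leg 1: γ = 1/√(1 − 0.3823²) = 1/√0.8538 = 1.082; Δt_1 = 1.082 × 0.152 = 0.1645 s.
Leg 2: 7.97 s is already measured on the platform.
Leg 3: 0.303 s is already measured on the platform.
Leg 4: γ = 1.95; Δt_4 = 1.950 × 1.32 = 2.574 s.
Total: 0.1645 + 7.970 + 0.3030 + 2.574 s.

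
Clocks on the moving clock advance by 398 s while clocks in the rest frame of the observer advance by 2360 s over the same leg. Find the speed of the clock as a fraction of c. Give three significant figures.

v = 0.986c

The proper time is measured on the moving clock (both events occur at the clock's location); Δt is measured in the rest frame of the observer. γ = Δt/τ = 2360/398 = 5.930.
β = √(1 − 1/γ²) = √(1 − 0.02844) = √0.9716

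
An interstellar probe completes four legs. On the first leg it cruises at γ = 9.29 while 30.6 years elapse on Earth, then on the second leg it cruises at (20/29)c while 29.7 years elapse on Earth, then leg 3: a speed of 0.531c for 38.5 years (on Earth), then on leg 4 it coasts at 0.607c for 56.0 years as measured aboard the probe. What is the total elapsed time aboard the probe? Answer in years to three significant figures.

τ = 113 years

Leg 1: γ = 9.29; τ_1 = 30.6/9.290 = 3.294 years.
Leg 2: γ = 1/√(1 − (20/29)²) = 29/21 ≈ 1.381; τ_2 = 29.7/1.381 = 21.51 years.
Leg 3: γ = 1/√(1 − 0.531²) = 1/√0.7180 = 1.180; τ_3 = 38.5/1.180 = 32.62 years.
Leg 4: 56.0 years is already measured aboard the probe.
Total: 3.294 + 21.51 + 32.62 + 56.00 years.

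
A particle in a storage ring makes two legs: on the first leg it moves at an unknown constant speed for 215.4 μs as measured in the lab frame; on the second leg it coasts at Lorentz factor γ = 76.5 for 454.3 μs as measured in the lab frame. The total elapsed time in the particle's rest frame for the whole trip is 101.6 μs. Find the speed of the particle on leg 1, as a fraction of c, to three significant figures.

β = 0.896

Leg 1: speed unknown; τ_1 = 215.4/γ_1.
Leg 2: γ = 76.5; τ_2 = 454.3/76.50 = 5.939 μs.
Total proper time: τ_1 + 5.939 = 101.6, so τ_1 = 101.6 − 5.939 = 95.66 μs.
γ_1 = 215.4/95.66 = 2.252; β = √(1 − 1/γ²) = √0.8028.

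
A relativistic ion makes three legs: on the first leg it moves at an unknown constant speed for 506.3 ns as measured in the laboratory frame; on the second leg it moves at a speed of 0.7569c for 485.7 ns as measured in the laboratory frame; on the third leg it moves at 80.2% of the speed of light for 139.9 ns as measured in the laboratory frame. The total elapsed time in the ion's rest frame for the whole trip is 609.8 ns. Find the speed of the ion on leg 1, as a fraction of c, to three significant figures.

Leg 1: speed unknown; τ_1 = 506.3/γ_1.
Leg 2: γ = 1/√(1 − 0.7569²) = 1/√0.4271 = 1.530; τ_2 = 485.7/1.530 = 317.4 ns.
Leg 3: β = 0.802; γ = 1/√(1 − 0.802²) = 1/√0.3568 = 1.674; τ_3 = 139.9/1.674 = 83.57 ns.
Total proper time: τ_1 + 317.4 + 83.57 = 609.8, so τ_1 = 609.8 − 401.0 = 208.8 ns.
γ_1 = 506.3/208.8 = 2.425; β = √(1 − 1/γ²) = √0.8299.

β = 0.911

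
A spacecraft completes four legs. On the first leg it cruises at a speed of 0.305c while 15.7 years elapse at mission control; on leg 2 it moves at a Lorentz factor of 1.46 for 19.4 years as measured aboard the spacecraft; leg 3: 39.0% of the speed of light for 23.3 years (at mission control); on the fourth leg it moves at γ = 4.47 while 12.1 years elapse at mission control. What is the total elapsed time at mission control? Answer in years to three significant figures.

Leg 1: 15.7 years is already measured at mission control.
Leg 2: γ = 1.46; Δt_2 = 1.460 × 19.4 = 28.32 years.
Leg 3: 23.3 years is already measured at mission control.
Leg 4: 12.1 years is already measured at mission control.
Total: 15.70 + 28.32 + 23.30 + 12.10 years.

Δt = 79.4 years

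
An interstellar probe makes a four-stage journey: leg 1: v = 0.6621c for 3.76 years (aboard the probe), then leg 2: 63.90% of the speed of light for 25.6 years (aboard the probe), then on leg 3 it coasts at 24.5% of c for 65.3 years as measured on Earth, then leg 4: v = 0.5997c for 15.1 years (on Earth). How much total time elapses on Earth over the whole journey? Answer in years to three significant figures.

Leg 1: γ = 1/√(1 − 0.6621²) = 1/√0.5616 = 1.334; Δt_1 = 1.334 × 3.76 = 5.017 years.
Leg 2: β = 0.6390; γ = 1/√(1 − 0.6390²) = 1/√0.5917 = 1.300; Δt_2 = 1.300 × 25.6 = 33.28 years.
Leg 3: 65.3 years is already measured on Earth.
Leg 4: 15.1 years is already measured on Earth.
Total: 5.017 + 33.28 + 65.30 + 15.10 years.

Δt = 119 years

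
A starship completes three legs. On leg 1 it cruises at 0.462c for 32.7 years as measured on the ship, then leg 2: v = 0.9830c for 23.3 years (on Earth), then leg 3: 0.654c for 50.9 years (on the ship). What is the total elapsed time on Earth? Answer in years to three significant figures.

Leg 1: γ = 1/√(1 − 0.462²) = 1/√0.7866 = 1.128; Δt_1 = 1.128 × 32.7 = 36.87 years.
Leg 2: 23.3 years is already measured on Earth.
Leg 3: γ = 1/√(1 − 0.654²) = 1/√0.5723 = 1.322; Δt_3 = 1.322 × 50.9 = 67.28 years.
Total: 36.87 + 23.30 + 67.28 years.

Δt = 127 years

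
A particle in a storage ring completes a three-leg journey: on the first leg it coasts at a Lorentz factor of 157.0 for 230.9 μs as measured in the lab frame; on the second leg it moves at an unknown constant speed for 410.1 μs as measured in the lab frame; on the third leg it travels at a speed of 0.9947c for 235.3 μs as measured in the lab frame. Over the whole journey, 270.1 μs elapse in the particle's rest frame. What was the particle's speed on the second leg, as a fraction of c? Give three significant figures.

Leg 1: γ = 157.0; τ_1 = 230.9/157.0 = 1.471 μs.
Leg 2: speed unknown; τ_2 = 410.1/γ_2.
Leg 3: γ = 1/√(1 − 0.9947²) = 1/√0.01057 = 9.726; τ_3 = 235.3/9.726 = 24.19 μs.
Total proper time: 1.471 + τ_2 + 24.19 = 270.1, so τ_2 = 270.1 − 25.66 = 244.4 μs.
γ_2 = 410.1/244.4 = 1.678; β = √(1 − 1/γ²) = √0.6447.

β = 0.803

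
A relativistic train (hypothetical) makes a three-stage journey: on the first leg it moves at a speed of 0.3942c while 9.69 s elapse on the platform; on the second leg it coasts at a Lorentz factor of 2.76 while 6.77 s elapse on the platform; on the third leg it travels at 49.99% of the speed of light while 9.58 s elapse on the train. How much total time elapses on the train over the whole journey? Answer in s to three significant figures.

τ = 20.9 s

Leg 1: γ = 1/√(1 − 0.3942²) = 1/√0.8446 = 1.088; τ_1 = 9.69/1.088 = 8.905 s.
Leg 2: γ = 2.76; τ_2 = 6.77/2.760 = 2.453 s.
Leg 3: 9.58 s is already measured on the train.
Total: 8.905 + 2.453 + 9.580 s.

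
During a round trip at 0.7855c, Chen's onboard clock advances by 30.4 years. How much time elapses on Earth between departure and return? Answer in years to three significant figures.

Δt = 49.1 years

γ = 1/√(1 − 0.7855²) = 1/√0.3830 = 1.616
Earth-frame duration is the dilated interval: Δt = γτ = 1.616 × 30.4 years.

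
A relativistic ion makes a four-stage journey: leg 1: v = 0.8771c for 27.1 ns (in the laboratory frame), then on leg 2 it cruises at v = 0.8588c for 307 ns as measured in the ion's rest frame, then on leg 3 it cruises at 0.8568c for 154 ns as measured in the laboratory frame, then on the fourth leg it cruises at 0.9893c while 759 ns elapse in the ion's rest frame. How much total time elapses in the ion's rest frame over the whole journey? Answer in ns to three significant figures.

Leg 1: γ = 1/√(1 − 0.8771²) = 1/√0.2307 = 2.082; τ_1 = 27.1/2.082 = 13.02 ns.
Leg 2: 307 ns is already measured in the ion's rest frame.
Leg 3: γ = 1/√(1 − 0.8568²) = 1/√0.2659 = 1.939; τ_3 = 154/1.939 = 79.41 ns.
Leg 4: 759 ns is already measured in the ion's rest frame.
Total: 13.02 + 307.0 + 79.41 + 759.0 ns.

τ = 1160 ns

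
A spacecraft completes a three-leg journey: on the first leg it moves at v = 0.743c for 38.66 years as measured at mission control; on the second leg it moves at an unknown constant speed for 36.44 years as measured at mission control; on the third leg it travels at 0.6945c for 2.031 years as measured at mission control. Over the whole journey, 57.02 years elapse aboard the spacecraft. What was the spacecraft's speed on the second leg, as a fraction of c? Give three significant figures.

Leg 1: γ = 1/√(1 − 0.743²) = 1/√0.4480 = 1.494; τ_1 = 38.66/1.494 = 25.87 years.
Leg 2: speed unknown; τ_2 = 36.44/γ_2.
Leg 3: γ = 1/√(1 − 0.6945²) = 1/√0.5177 = 1.390; τ_3 = 2.031/1.390 = 1.461 years.
Total proper time: 25.87 + τ_2 + 1.461 = 57.02, so τ_2 = 57.02 − 27.34 = 29.68 years.
γ_2 = 36.44/29.68 = 1.228; β = √(1 − 1/γ²) = √0.3364.

β = 0.580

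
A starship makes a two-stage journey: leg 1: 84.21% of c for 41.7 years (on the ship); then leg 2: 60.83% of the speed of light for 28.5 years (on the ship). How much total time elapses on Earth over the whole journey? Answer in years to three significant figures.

Leg 1: β = 0.8421; γ = 1/√(1 − 0.8421²) = 1/√0.2909 = 1.854; Δt_1 = 1.854 × 41.7 = 77.32 years.
Leg 2: β = 0.6083; γ = 1/√(1 − 0.6083²) = 1/√0.6300 = 1.260; Δt_2 = 1.260 × 28.5 = 35.91 years.
Total: 77.32 + 35.91 years.

Δt = 113 years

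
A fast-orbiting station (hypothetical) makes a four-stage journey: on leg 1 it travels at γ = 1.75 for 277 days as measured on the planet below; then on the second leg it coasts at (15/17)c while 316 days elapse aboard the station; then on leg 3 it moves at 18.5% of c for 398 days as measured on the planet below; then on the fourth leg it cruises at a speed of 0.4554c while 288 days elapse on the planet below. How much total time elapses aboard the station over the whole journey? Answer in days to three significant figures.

Leg 1: γ = 1.75; τ_1 = 277/1.750 = 158.3 days.
Leg 2: 316 days is already measured aboard the station.
Leg 3: β = 0.185; γ = 1/√(1 − 0.185²) = 1/√0.9658 = 1.018; τ_3 = 398/1.018 = 391.1 days.
Leg 4: γ = 1/√(1 − 0.4554²) = 1/√0.7926 = 1.123; τ_4 = 288/1.123 = 256.4 days.
Total: 158.3 + 316.0 + 391.1 + 256.4 days.

τ = 1120 days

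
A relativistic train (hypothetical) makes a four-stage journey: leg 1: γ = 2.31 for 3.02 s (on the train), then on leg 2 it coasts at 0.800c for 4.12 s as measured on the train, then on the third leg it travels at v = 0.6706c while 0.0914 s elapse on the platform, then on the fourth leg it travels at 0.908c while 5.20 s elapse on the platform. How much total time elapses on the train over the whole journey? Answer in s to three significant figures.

τ = 9.39 s

Leg 1: 3.02 s is already measured on the train.
Leg 2: 4.12 s is already measured on the train.
Leg 3: γ = 1/√(1 − 0.6706²) = 1/√0.5503 = 1.348; τ_3 = 0.0914/1.348 = 0.06780 s.
Leg 4: γ = 1/√(1 − 0.908²) = 1/√0.1755 = 2.387; τ_4 = 5.20/2.387 = 2.179 s.
Total: 3.020 + 4.120 + 0.06780 + 2.179 s.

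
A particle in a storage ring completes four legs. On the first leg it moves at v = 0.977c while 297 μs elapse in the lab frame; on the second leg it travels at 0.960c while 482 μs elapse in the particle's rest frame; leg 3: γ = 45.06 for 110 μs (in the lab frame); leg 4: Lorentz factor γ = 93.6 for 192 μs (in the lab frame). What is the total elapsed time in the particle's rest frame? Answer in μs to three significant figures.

Leg 1: γ = 1/√(1 − 0.977²) = 1/√0.04547 = 4.690; τ_1 = 297/4.690 = 63.33 μs.
Leg 2: 482 μs is already measured in the particle's rest frame.
Leg 3: γ = 45.06; τ_3 = 110/45.06 = 2.441 μs.
Leg 4: γ = 93.6; τ_4 = 192/93.60 = 2.051 μs.
Total: 63.33 + 482.0 + 2.441 + 2.051 μs.

τ = 550 μs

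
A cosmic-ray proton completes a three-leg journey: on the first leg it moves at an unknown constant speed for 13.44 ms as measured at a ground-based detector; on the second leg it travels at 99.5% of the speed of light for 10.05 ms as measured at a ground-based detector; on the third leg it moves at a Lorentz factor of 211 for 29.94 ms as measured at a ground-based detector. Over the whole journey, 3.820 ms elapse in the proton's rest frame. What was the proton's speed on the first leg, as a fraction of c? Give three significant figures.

Leg 1: speed unknown; τ_1 = 13.44/γ_1.
Leg 2: β = 0.995; γ = 1/√(1 − 0.995²) = 1/√0.009975 = 10.01; τ_2 = 10.05/10.01 = 1.004 ms.
Leg 3: γ = 211; τ_3 = 29.94/211.0 = 0.1419 ms.
Total proper time: τ_1 + 1.004 + 0.1419 = 3.820, so τ_1 = 3.820 − 1.146 = 2.674 ms.
γ_1 = 13.44/2.674 = 5.025; β = √(1 − 1/γ²) = √0.9604.

β = 0.980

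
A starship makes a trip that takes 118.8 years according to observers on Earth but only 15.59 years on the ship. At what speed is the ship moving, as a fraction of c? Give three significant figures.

β = 0.991

The proper time is measured on the ship (both events occur at the ship's location); Δt is measured on Earth. γ = Δt/τ = 118.8/15.59 = 7.620.
β = √(1 − 1/γ²) = √(1 − 0.01722) = √0.9828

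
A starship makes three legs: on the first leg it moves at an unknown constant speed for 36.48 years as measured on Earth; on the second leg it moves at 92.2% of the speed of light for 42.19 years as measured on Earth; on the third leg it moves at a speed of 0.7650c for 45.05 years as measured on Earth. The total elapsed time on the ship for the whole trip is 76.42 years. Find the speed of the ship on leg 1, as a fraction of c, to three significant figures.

Leg 1: speed unknown; τ_1 = 36.48/γ_1.
Leg 2: β = 0.922; γ = 1/√(1 − 0.922²) = 1/√0.1499 = 2.583; τ_2 = 42.19/2.583 = 16.34 years.
Leg 3: γ = 1/√(1 − 0.7650²) = 1/√0.4148 = 1.553; τ_3 = 45.05/1.553 = 29.01 years.
Total proper time: τ_1 + 16.34 + 29.01 = 76.42, so τ_1 = 76.42 − 45.35 = 31.07 years.
γ_1 = 36.48/31.07 = 1.174; β = √(1 − 1/γ²) = √0.2746.

β = 0.524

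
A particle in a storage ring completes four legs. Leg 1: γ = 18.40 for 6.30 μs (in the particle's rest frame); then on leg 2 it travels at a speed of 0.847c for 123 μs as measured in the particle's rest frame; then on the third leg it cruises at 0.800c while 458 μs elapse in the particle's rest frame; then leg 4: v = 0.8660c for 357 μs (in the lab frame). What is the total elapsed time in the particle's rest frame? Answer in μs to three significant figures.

Leg 1: 6.30 μs is already measured in the particle's rest frame.
Leg 2: 123 μs is already measured in the particle's rest frame.
Leg 3: 458 μs is already measured in the particle's rest frame.
Leg 4: γ = 1/√(1 − 0.8660²) = 1/√0.2500 = 2.000; τ_4 = 357/2.000 = 178.5 μs.
Total: 6.300 + 123.0 + 458.0 + 178.5 μs.

τ = 766 μs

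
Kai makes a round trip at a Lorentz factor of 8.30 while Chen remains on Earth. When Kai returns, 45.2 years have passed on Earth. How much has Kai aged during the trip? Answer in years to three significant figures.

τ = 5.45 years

γ = 8.30
Kai's clock measures proper time along the trip: τ = Δt/γ = 45.2/8.300 years.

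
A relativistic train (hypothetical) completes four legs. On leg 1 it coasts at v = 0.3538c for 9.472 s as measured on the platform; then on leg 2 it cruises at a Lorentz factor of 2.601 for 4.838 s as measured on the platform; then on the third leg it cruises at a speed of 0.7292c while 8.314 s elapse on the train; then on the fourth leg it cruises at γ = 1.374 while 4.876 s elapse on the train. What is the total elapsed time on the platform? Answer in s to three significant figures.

Leg 1: 9.472 s is already measured on the platform.
Leg 2: 4.838 s is already measured on the platform.
Leg 3: γ = 1/√(1 − 0.7292²) = 1/√0.4683 = 1.461; Δt_3 = 1.461 × 8.314 = 12.15 s.
Leg 4: γ = 1.374; Δt_4 = 1.374 × 4.876 = 6.700 s.
Total: 9.472 + 4.838 + 12.15 + 6.700 s.

Δt = 33.2 s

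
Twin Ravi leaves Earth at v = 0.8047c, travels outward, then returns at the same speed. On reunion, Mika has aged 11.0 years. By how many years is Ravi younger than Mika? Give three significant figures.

Δt − τ = 4.47 years

γ = 1/√(1 − 0.8047²) = 1/√0.3525 = 1.684
Ravi's elapsed proper time: τ = 11.0/1.684 = 6.530 years.
Age gap = Δt − τ = 11.0 − 6.530 years.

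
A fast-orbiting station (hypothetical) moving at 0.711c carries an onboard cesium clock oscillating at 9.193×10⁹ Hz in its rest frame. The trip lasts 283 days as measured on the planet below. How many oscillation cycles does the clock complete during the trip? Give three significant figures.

γ = 1/√(1 − 0.711²) = 1/√0.4945 = 1.422
The oscillator's own cycle count is N = f × τ where τ is the proper time aboard the station. τ = Δt/γ = 283/1.422 = 199.0 days = 1.719×10⁷ s.
N = 9.193×10⁹ × 1.719×10⁷ = 1.581×10¹⁷.

N = 1.58×10¹⁷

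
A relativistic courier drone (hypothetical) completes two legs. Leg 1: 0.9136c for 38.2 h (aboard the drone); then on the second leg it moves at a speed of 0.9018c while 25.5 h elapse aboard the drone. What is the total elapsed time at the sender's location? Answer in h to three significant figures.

Leg 1: γ = 1/√(1 − 0.9136²) = 1/√0.1653 = 2.459; Δt_1 = 2.459 × 38.2 = 93.95 h.
Leg 2: γ = 1/√(1 − 0.9018²) = 1/√0.1868 = 2.314; Δt_2 = 2.314 × 25.5 = 59.01 h.
Total: 93.95 + 59.01 h.

Δt = 153 h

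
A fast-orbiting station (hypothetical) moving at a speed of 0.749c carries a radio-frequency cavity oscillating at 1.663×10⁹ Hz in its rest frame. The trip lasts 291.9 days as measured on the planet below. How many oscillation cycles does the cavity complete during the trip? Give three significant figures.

γ = 1/√(1 − 0.749²) = 1/√0.4390 = 1.509
The oscillator's own cycle count is N = f × τ where τ is the proper time aboard the station. τ = Δt/γ = 291.9/1.509 = 193.4 days = 1.671×10⁷ s.
N = 1.663×10⁹ × 1.671×10⁷ = 2.779×10¹⁶.

N = 2.78×10¹⁶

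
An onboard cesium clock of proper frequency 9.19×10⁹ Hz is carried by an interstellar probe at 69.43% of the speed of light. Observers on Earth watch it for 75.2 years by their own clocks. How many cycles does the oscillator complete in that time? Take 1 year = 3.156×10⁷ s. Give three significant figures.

β = 0.6943; γ = 1/√(1 − 0.6943²) = 1/√0.5179 = 1.389
During 75.2 years of lab time, the oscillator's proper time advances by τ = Δt/γ = 75.2/1.389 = 54.12 years = 1.708×10⁹ s.
N = f × τ = 9.19×10⁹ × 1.708×10⁹ = 1.570×10¹⁹.

N = 1.57×10¹⁹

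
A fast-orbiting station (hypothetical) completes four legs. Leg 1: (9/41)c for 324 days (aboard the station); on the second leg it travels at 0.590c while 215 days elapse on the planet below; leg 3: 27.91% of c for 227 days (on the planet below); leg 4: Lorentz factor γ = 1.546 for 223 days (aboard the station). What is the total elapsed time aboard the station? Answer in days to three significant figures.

τ = 939 days

Leg 1: 324 days is already measured aboard the station.
Leg 2: γ = 1/√(1 − 0.590²) = 1/√0.6519 = 1.239; τ_2 = 215/1.239 = 173.6 days.
Leg 3: β = 0.2791; γ = 1/√(1 − 0.2791²) = 1/√0.9221 = 1.041; τ_3 = 227/1.041 = 218.0 days.
Leg 4: 223 days is already measured aboard the station.
Total: 324.0 + 173.6 + 218.0 + 223.0 days.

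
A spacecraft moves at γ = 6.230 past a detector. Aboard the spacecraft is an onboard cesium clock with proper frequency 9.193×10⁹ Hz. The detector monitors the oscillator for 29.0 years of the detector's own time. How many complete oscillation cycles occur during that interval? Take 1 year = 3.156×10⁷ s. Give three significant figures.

γ = 6.230
During 29.0 years of lab time, the oscillator's proper time advances by τ = Δt/γ = 29.0/6.230 = 4.655 years = 1.469×10⁸ s.
N = f × τ = 9.193×10⁹ × 1.469×10⁸ = 1.351×10¹⁸.

N = 1.35×10¹⁸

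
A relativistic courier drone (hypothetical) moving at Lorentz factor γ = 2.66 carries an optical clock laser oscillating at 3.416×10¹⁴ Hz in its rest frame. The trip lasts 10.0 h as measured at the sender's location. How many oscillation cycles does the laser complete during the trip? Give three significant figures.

γ = 2.66
The oscillator's own cycle count is N = f × τ where τ is the proper time aboard the drone. τ = Δt/γ = 10.0/2.660 = 3.759 h = 1.353×10⁴ s.
N = 3.416×10¹⁴ × 1.353×10⁴ = 4.623×10¹⁸.

N = 4.62×10¹⁸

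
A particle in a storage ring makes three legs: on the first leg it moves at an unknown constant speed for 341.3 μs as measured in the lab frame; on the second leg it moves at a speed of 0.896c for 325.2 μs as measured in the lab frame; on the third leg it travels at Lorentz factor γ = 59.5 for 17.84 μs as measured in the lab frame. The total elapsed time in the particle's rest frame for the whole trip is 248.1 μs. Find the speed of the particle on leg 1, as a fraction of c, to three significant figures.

Leg 1: speed unknown; τ_1 = 341.3/γ_1.
Leg 2: γ = 1/√(1 − 0.896²) = 1/√0.1972 = 2.252; τ_2 = 325.2/2.252 = 144.4 μs.
Leg 3: γ = 59.5; τ_3 = 17.84/59.50 = 0.2998 μs.
Total proper time: τ_1 + 144.4 + 0.2998 = 248.1, so τ_1 = 248.1 − 144.7 = 103.4 μs.
γ_1 = 341.3/103.4 = 3.301; β = √(1 − 1/γ²) = √0.9082.

β = 0.953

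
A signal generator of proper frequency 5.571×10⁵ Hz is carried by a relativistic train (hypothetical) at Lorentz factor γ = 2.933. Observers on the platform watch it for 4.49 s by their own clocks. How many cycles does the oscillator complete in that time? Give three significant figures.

γ = 2.933
During 4.49 s of lab time, the oscillator's proper time advances by τ = Δt/γ = 4.49/2.933 = 1.531 s = 1.531×10⁰ s.
N = f × τ = 5.571×10⁵ × 1.531×10⁰ = 8.528×10⁵.

N = 8.53×10⁵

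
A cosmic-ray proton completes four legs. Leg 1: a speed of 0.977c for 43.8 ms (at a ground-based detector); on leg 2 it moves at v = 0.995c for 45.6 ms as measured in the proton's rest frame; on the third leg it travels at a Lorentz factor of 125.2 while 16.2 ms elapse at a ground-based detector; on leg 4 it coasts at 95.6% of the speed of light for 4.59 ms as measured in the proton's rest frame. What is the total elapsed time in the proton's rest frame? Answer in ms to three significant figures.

Leg 1: γ = 1/√(1 − 0.977²) = 1/√0.04547 = 4.690; τ_1 = 43.8/4.690 = 9.340 ms.
Leg 2: 45.6 ms is already measured in the proton's rest frame.
Leg 3: γ = 125.2; τ_3 = 16.2/125.2 = 0.1294 ms.
Leg 4: 4.59 ms is already measured in the proton's rest frame.
Total: 9.340 + 45.60 + 0.1294 + 4.590 ms.

τ = 59.7 ms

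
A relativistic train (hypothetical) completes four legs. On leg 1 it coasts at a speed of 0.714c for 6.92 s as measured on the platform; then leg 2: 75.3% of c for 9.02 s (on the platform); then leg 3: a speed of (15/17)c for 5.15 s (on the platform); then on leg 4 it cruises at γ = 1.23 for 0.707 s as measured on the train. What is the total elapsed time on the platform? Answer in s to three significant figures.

Leg 1: 6.92 s is already measured on the platform.
Leg 2: 9.02 s is already measured on the platform.
Leg 3: 5.15 s is already measured on the platform.
Leg 4: γ = 1.23; Δt_4 = 1.230 × 0.707 = 0.8696 s.
Total: 6.920 + 9.020 + 5.150 + 0.8696 s.

Δt = 22.0 s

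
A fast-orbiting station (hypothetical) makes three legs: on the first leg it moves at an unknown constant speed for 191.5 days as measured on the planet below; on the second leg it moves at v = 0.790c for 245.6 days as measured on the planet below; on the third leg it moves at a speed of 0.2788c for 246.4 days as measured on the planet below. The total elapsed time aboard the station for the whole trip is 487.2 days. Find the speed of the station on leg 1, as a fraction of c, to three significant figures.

Leg 1: speed unknown; τ_1 = 191.5/γ_1.
Leg 2: γ = 1/√(1 − 0.790²) = 1/√0.3759 = 1.631; τ_2 = 245.6/1.631 = 150.6 days.
Leg 3: γ = 1/√(1 − 0.2788²) = 1/√0.9223 = 1.041; τ_3 = 246.4/1.041 = 236.6 days.
Total proper time: τ_1 + 150.6 + 236.6 = 487.2, so τ_1 = 487.2 − 387.2 = 99.99 days.
γ_1 = 191.5/99.99 = 1.915; β = √(1 − 1/γ²) = √0.7274.

β = 0.853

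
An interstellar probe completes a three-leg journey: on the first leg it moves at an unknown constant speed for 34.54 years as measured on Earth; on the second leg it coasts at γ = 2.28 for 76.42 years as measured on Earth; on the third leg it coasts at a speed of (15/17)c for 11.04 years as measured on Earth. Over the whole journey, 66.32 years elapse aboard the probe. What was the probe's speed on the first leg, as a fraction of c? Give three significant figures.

β = 0.601

Leg 1: speed unknown; τ_1 = 34.54/γ_1.
Leg 2: γ = 2.28; τ_2 = 76.42/2.280 = 33.52 years.
Leg 3: γ = 1/√(1 − (15/17)²) = 17/8 = 2.125; τ_3 = 11.04/2.125 = 5.195 years.
Total proper time: τ_1 + 33.52 + 5.195 = 66.32, so τ_1 = 66.32 − 38.71 = 27.61 years.
γ_1 = 34.54/27.61 = 1.251; β = √(1 − 1/γ²) = √0.3612.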